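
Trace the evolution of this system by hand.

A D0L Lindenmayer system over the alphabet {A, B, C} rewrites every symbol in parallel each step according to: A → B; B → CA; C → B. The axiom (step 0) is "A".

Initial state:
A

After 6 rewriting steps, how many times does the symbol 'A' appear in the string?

[0] A
[1] B
[2] CA
[3] BB
[4] CACA
[5] BBBB
[6] CACACACA

4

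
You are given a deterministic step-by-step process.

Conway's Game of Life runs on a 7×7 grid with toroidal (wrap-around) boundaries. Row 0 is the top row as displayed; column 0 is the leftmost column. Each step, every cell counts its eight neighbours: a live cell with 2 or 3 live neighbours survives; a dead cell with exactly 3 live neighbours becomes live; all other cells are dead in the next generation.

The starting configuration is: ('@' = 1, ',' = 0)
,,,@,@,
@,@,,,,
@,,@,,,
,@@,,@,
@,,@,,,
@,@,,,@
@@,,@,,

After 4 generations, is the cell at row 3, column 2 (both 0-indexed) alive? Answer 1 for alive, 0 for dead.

0

k=0  ,,,@,@,
@,@,,,,
@,,@,,,
,@@,,@,
@,,@,,,
@,@,,,@
@@,,@,,
k=1  @,@@@,@
,@@@@,@
@,,@,,@
@@@@@,@
@,,@,,,
,,@@,,@
@@@@@@,
k=2  ,,,,,,,
,,,,,,,
,,,,,,,
,,,,@@,
,,,,,@,
,,,,,@@
,,,,,,,
k=3  ,,,,,,,
,,,,,,,
,,,,,,,
,,,,@@,
,,,,,,,
,,,,,@@
,,,,,,,
k=4  ,,,,,,,
,,,,,,,
,,,,,,,
,,,,,,,
,,,,@,@
,,,,,,,
,,,,,,,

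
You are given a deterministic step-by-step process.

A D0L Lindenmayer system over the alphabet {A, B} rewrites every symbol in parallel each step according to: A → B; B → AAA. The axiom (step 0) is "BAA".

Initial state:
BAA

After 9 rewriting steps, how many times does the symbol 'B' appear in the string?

[0] BAA
[1] AAABB
[2] BBBAAAAAA
[3] AAAAAAAAABBBBBB
[4] BBBBBBBBBAAAAAAAAAAAAAAAAAA
[5] AAAAAAAAAAAAAAAAAAAAAAAAAAABBBBBBBBBBBBBBBBBB
[6] BBBBBBBBBBBBBBBBBBBBBBBBBBBAAAAAAAAAAAAAAAAAAAAAAAAAAAAAAAAAAAAAAAAAAAAAAAAAAAAAA
[7] AAAAAAAAAAAAAAAAAAAAAAAAAAAAAAAAAAAAAAAAAAAAAAAAAAAAAAAAAA…AAAABBBBBBBBBBBBBBBBBBBBBBBBBBBBBBBBBBBBBBBBBBBBBBBBBBBBBB  (len 135)
[8] BBBBBBBBBBBBBBBBBBBBBBBBBBBBBBBBBBBBBBBBBBBBBBBBBBBBBBBBBB…AAAAAAAAAAAAAAAAAAAAAAAAAAAAAAAAAAAAAAAAAAAAAAAAAAAAAAAAAA  (len 243)
[9] AAAAAAAAAAAAAAAAAAAAAAAAAAAAAAAAAAAAAAAAAAAAAAAAAAAAAAAAAA…BBBBBBBBBBBBBBBBBBBBBBBBBBBBBBBBBBBBBBBBBBBBBBBBBBBBBBBBBB  (len 405)

162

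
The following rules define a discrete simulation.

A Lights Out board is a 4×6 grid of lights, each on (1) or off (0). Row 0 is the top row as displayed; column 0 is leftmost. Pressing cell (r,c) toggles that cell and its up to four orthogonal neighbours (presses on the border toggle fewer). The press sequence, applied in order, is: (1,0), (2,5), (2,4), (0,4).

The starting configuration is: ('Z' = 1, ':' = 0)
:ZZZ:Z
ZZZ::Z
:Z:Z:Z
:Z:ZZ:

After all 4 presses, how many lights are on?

11

k=0  :ZZZ:Z
ZZZ::Z
:Z:Z:Z
:Z:ZZ:
k=1  ZZZZ:Z
::Z::Z
ZZ:Z:Z
:Z:ZZ:
k=2  ZZZZ:Z
::Z:::
ZZ:ZZ:
:Z:ZZZ
k=3  ZZZZ:Z
::Z:Z:
ZZ:::Z
:Z:Z:Z
k=4  ZZZ:Z:
::Z:::
ZZ:::Z
:Z:Z:Z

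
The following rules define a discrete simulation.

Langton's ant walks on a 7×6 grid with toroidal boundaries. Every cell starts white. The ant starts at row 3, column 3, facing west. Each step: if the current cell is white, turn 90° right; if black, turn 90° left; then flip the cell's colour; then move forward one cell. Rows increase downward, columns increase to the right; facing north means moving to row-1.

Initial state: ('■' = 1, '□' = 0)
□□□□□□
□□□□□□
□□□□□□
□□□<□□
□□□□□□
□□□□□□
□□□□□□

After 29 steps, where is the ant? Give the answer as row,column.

t=0: □□□□□□
□□□□□□
□□□□□□
□□□<□□
□□□□□□
□□□□□□
□□□□□□
t=1: □□□□□□
□□□□□□
□□□^□□
□□□■□□
□□□□□□
□□□□□□
□□□□□□
t=2: □□□□□□
□□□□□□
□□□■>□
□□□■□□
□□□□□□
□□□□□□
□□□□□□
t=3: □□□□□□
□□□□□□
□□□■■□
□□□■v□
□□□□□□
□□□□□□
□□□□□□
t=4: □□□□□□
□□□□□□
□□□■■□
□□□<■□
□□□□□□
□□□□□□
□□□□□□
t=5: □□□□□□
□□□□□□
□□□■■□
□□□□■□
□□□v□□
□□□□□□
□□□□□□
t=6: □□□□□□
□□□□□□
□□□■■□
□□□□■□
□□<■□□
□□□□□□
□□□□□□
t=7: □□□□□□
□□□□□□
□□□■■□
□□^□■□
□□■■□□
□□□□□□
□□□□□□
t=8: □□□□□□
□□□□□□
□□□■■□
□□■>■□
□□■■□□
□□□□□□
□□□□□□
t=9: □□□□□□
□□□□□□
□□□■■□
□□■■■□
□□■v□□
□□□□□□
□□□□□□
t=10: □□□□□□
□□□□□□
□□□■■□
□□■■■□
□□■□>□
□□□□□□
□□□□□□
t=11: □□□□□□
□□□□□□
□□□■■□
□□■■■□
□□■□■□
□□□□v□
□□□□□□
t=12: □□□□□□
□□□□□□
□□□■■□
□□■■■□
□□■□■□
□□□<■□
□□□□□□
t=13: □□□□□□
□□□□□□
□□□■■□
□□■■■□
□□■^■□
□□□■■□
□□□□□□
t=14: □□□□□□
□□□□□□
□□□■■□
□□■■■□
□□■■>□
□□□■■□
□□□□□□
t=15: □□□□□□
□□□□□□
□□□■■□
□□■■^□
□□■■□□
□□□■■□
□□□□□□
t=16: □□□□□□
□□□□□□
□□□■■□
□□■<□□
□□■■□□
□□□■■□
□□□□□□
t=17: □□□□□□
□□□□□□
□□□■■□
□□■□□□
□□■v□□
□□□■■□
□□□□□□
t=18: □□□□□□
□□□□□□
□□□■■□
□□■□□□
□□■□>□
□□□■■□
□□□□□□
t=19: □□□□□□
□□□□□□
□□□■■□
□□■□□□
□□■□■□
□□□■v□
□□□□□□
t=20: □□□□□□
□□□□□□
□□□■■□
□□■□□□
□□■□■□
□□□■□>
□□□□□□
t=21: □□□□□□
□□□□□□
□□□■■□
□□■□□□
□□■□■□
□□□■□■
□□□□□v
t=22: □□□□□□
□□□□□□
□□□■■□
□□■□□□
□□■□■□
□□□■□■
□□□□<■
t=23: □□□□□□
□□□□□□
□□□■■□
□□■□□□
□□■□■□
□□□■^■
□□□□■■
t=24: □□□□□□
□□□□□□
□□□■■□
□□■□□□
□□■□■□
□□□■■>
□□□□■■
t=25: □□□□□□
□□□□□□
□□□■■□
□□■□□□
□□■□■^
□□□■■□
□□□□■■
t=26: □□□□□□
□□□□□□
□□□■■□
□□■□□□
>□■□■■
□□□■■□
□□□□■■
t=27: □□□□□□
□□□□□□
□□□■■□
□□■□□□
■□■□■■
v□□■■□
□□□□■■
t=28: □□□□□□
□□□□□□
□□□■■□
□□■□□□
■□■□■■
■□□■■<
□□□□■■
t=29: □□□□□□
□□□□□□
□□□■■□
□□■□□□
■□■□■^
■□□■■■
□□□□■■

4,5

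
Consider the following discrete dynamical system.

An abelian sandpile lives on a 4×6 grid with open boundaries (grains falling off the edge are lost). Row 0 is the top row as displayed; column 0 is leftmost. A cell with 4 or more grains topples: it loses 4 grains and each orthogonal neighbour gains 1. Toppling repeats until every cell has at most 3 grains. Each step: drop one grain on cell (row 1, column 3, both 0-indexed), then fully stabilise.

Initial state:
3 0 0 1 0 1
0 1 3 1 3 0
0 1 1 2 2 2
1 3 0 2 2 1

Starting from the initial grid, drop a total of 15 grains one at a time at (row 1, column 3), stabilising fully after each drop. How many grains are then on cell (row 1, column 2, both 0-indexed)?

gen 0: 3 0 0 1 0 1
0 1 3 1 3 0
0 1 1 2 2 2
1 3 0 2 2 1
gen 1: 3 0 0 1 0 1
0 1 3 2 3 0
0 1 1 2 2 2
1 3 0 2 2 1
gen 2: 3 0 0 1 0 1
0 1 3 3 3 0
0 1 1 2 2 2
1 3 0 2 2 1
gen 3: 3 0 1 2 1 1
0 2 0 2 0 1
0 1 2 3 3 2
1 3 0 2 2 1
gen 4: 3 0 1 2 1 1
0 2 0 3 0 1
0 1 2 3 3 2
1 3 0 2 2 1
gen 5: 3 0 1 3 1 1
0 2 1 1 2 1
0 1 3 1 0 3
1 3 0 3 3 1
gen 6: 3 0 1 3 1 1
0 2 1 2 2 1
0 1 3 1 0 3
1 3 0 3 3 1
gen 7: 3 0 1 3 1 1
0 2 1 3 2 1
0 1 3 1 0 3
1 3 0 3 3 1
gen 8: 3 0 2 0 2 1
0 2 2 1 3 1
0 1 3 2 0 3
1 3 0 3 3 1
gen 9: 3 0 2 0 2 1
0 2 2 2 3 1
0 1 3 2 0 3
1 3 0 3 3 1
gen 10: 3 0 2 0 2 1
0 2 2 3 3 1
0 1 3 2 0 3
1 3 0 3 3 1
gen 11: 3 0 2 1 3 1
0 2 3 1 0 2
0 1 3 3 1 3
1 3 0 3 3 1
gen 12: 3 0 2 1 3 1
0 2 3 2 0 2
0 1 3 3 1 3
1 3 0 3 3 1
gen 13: 3 0 2 1 3 1
0 2 3 3 0 2
0 1 3 3 1 3
1 3 0 3 3 1
gen 14: 3 0 3 2 3 1
0 3 1 2 1 2
0 2 1 2 3 3
1 3 2 1 0 2
gen 15: 3 0 3 2 3 1
0 3 1 3 1 2
0 2 1 2 3 3
1 3 2 1 0 2

1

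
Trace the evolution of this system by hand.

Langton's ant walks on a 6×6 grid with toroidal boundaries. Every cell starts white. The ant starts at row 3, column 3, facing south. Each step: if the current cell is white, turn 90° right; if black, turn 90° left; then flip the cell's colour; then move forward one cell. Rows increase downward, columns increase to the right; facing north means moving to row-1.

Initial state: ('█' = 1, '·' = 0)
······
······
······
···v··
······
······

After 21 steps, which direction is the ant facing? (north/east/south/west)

east

[0] ······
······
······
···v··
······
······
[1] ······
······
······
··<█··
······
······
[2] ······
······
··^···
··██··
······
······
[3] ······
······
··█>··
··██··
······
······
[4] ······
······
··██··
··█v··
······
······
[5] ······
······
··██··
··█·>·
······
······
[6] ······
······
··██··
··█·█·
····v·
······
[7] ······
······
··██··
··█·█·
···<█·
······
[8] ······
······
··██··
··█^█·
···██·
······
[9] ······
······
··██··
··██>·
···██·
······
[10] ······
······
··██^·
··██··
···██·
······
[11] ······
······
··███>
··██··
···██·
······
[12] ······
······
··████
··██·v
···██·
······
[13] ······
······
··████
··██<█
···██·
······
[14] ······
······
··██^█
··████
···██·
······
[15] ······
······
··█<·█
··████
···██·
······
[16] ······
······
··█··█
··█v██
···██·
······
[17] ······
······
··█··█
··█·>█
···██·
······
[18] ······
······
··█·^█
··█··█
···██·
······
[19] ······
······
··█·█>
··█··█
···██·
······
[20] ······
·····^
··█·█·
··█··█
···██·
······
[21] ······
>····█
··█·█·
··█··█
···██·
······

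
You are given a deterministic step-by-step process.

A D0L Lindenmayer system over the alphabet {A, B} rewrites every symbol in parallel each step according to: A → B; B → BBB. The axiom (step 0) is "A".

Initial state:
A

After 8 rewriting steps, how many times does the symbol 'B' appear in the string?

gen 0: A
gen 1: B
gen 2: BBB
gen 3: BBBBBBBBB
gen 4: BBBBBBBBBBBBBBBBBBBBBBBBBBB
gen 5: BBBBBBBBBBBBBBBBBBBBBBBBBBBBBBBBBBBBBBBBBBBBBBBBBBBBBBBBBBBBBBBBBBBBBBBBBBBBBBBBB
gen 6: BBBBBBBBBBBBBBBBBBBBBBBBBBBBBBBBBBBBBBBBBBBBBBBBBBBBBBBBBB…BBBBBBBBBBBBBBBBBBBBBBBBBBBBBBBBBBBBBBBBBBBBBBBBBBBBBBBBBB  (len 243)
gen 7: BBBBBBBBBBBBBBBBBBBBBBBBBBBBBBBBBBBBBBBBBBBBBBBBBBBBBBBBBB…BBBBBBBBBBBBBBBBBBBBBBBBBBBBBBBBBBBBBBBBBBBBBBBBBBBBBBBBBB  (len 729)
gen 8: BBBBBBBBBBBBBBBBBBBBBBBBBBBBBBBBBBBBBBBBBBBBBBBBBBBBBBBBBB…BBBBBBBBBBBBBBBBBBBBBBBBBBBBBBBBBBBBBBBBBBBBBBBBBBBBBBBBBB  (len 2187)

2187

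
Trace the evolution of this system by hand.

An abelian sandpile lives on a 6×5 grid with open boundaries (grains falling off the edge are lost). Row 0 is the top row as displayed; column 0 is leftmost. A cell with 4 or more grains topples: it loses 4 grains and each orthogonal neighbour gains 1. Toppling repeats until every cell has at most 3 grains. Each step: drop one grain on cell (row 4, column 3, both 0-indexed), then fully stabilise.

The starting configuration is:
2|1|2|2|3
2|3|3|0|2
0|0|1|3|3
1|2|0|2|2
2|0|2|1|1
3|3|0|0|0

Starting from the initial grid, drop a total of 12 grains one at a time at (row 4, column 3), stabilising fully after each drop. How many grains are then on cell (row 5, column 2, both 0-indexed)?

0) 2|1|2|2|3
2|3|3|0|2
0|0|1|3|3
1|2|0|2|2
2|0|2|1|1
3|3|0|0|0
1) 2|1|2|2|3
2|3|3|0|2
0|0|1|3|3
1|2|0|2|2
2|0|2|2|1
3|3|0|0|0
2) 2|1|2|2|3
2|3|3|0|2
0|0|1|3|3
1|2|0|2|2
2|0|2|3|1
3|3|0|0|0
3) 2|1|2|2|3
2|3|3|0|2
0|0|1|3|3
1|2|0|3|2
2|0|3|0|2
3|3|0|1|0
4) 2|1|2|2|3
2|3|3|0|2
0|0|1|3|3
1|2|0|3|2
2|0|3|1|2
3|3|0|1|0
5) 2|1|2|2|3
2|3|3|0|2
0|0|1|3|3
1|2|0|3|2
2|0|3|2|2
3|3|0|1|0
6) 2|1|2|2|3
2|3|3|0|2
0|0|1|3|3
1|2|0|3|2
2|0|3|3|2
3|3|0|1|0
7) 2|1|2|2|3
2|3|3|1|3
0|0|2|1|1
1|2|2|2|1
2|1|0|3|0
3|3|1|2|1
8) 2|1|2|2|3
2|3|3|1|3
0|0|2|1|1
1|2|2|3|1
2|1|1|0|1
3|3|1|3|1
9) 2|1|2|2|3
2|3|3|1|3
0|0|2|1|1
1|2|2|3|1
2|1|1|1|1
3|3|1|3|1
10) 2|1|2|2|3
2|3|3|1|3
0|0|2|1|1
1|2|2|3|1
2|1|1|2|1
3|3|1|3|1
11) 2|1|2|2|3
2|3|3|1|3
0|0|2|1|1
1|2|2|3|1
2|1|1|3|1
3|3|1|3|1
12) 2|1|2|2|3
2|3|3|1|3
0|0|2|2|1
1|2|3|0|2
2|1|2|2|2
3|3|2|0|2

2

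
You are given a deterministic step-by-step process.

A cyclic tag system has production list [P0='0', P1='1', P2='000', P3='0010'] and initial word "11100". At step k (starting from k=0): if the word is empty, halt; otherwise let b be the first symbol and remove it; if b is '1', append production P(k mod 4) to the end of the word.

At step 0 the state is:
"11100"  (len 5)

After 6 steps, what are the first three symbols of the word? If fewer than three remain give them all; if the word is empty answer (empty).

100

step 0: "11100"  (len 5)
step 1: "11000"  (len 5)
step 2: "10001"  (len 5)
step 3: "0001000"  (len 7)
step 4: "001000"  (len 6)
step 5: "01000"  (len 5)
step 6: "1000"  (len 4)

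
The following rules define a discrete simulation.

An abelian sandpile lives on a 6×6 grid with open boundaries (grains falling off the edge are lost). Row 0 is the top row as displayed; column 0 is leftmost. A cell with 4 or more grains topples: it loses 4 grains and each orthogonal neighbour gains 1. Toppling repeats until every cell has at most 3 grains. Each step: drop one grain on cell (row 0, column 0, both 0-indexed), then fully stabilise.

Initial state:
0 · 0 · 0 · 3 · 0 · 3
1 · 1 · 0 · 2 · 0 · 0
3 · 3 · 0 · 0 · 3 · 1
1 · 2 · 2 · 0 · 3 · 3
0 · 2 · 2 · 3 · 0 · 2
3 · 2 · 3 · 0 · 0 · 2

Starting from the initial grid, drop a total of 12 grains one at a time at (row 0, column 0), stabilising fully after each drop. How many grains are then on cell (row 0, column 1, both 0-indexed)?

3

t=0: 0 · 0 · 0 · 3 · 0 · 3
1 · 1 · 0 · 2 · 0 · 0
3 · 3 · 0 · 0 · 3 · 1
1 · 2 · 2 · 0 · 3 · 3
0 · 2 · 2 · 3 · 0 · 2
3 · 2 · 3 · 0 · 0 · 2
t=1: 1 · 0 · 0 · 3 · 0 · 3
1 · 1 · 0 · 2 · 0 · 0
3 · 3 · 0 · 0 · 3 · 1
1 · 2 · 2 · 0 · 3 · 3
0 · 2 · 2 · 3 · 0 · 2
3 · 2 · 3 · 0 · 0 · 2
t=2: 2 · 0 · 0 · 3 · 0 · 3
1 · 1 · 0 · 2 · 0 · 0
3 · 3 · 0 · 0 · 3 · 1
1 · 2 · 2 · 0 · 3 · 3
0 · 2 · 2 · 3 · 0 · 2
3 · 2 · 3 · 0 · 0 · 2
t=3: 3 · 0 · 0 · 3 · 0 · 3
1 · 1 · 0 · 2 · 0 · 0
3 · 3 · 0 · 0 · 3 · 1
1 · 2 · 2 · 0 · 3 · 3
0 · 2 · 2 · 3 · 0 · 2
3 · 2 · 3 · 0 · 0 · 2
t=4: 0 · 1 · 0 · 3 · 0 · 3
2 · 1 · 0 · 2 · 0 · 0
3 · 3 · 0 · 0 · 3 · 1
1 · 2 · 2 · 0 · 3 · 3
0 · 2 · 2 · 3 · 0 · 2
3 · 2 · 3 · 0 · 0 · 2
t=5: 1 · 1 · 0 · 3 · 0 · 3
2 · 1 · 0 · 2 · 0 · 0
3 · 3 · 0 · 0 · 3 · 1
1 · 2 · 2 · 0 · 3 · 3
0 · 2 · 2 · 3 · 0 · 2
3 · 2 · 3 · 0 · 0 · 2
t=6: 2 · 1 · 0 · 3 · 0 · 3
2 · 1 · 0 · 2 · 0 · 0
3 · 3 · 0 · 0 · 3 · 1
1 · 2 · 2 · 0 · 3 · 3
0 · 2 · 2 · 3 · 0 · 2
3 · 2 · 3 · 0 · 0 · 2
t=7: 3 · 1 · 0 · 3 · 0 · 3
2 · 1 · 0 · 2 · 0 · 0
3 · 3 · 0 · 0 · 3 · 1
1 · 2 · 2 · 0 · 3 · 3
0 · 2 · 2 · 3 · 0 · 2
3 · 2 · 3 · 0 · 0 · 2
t=8: 0 · 2 · 0 · 3 · 0 · 3
3 · 1 · 0 · 2 · 0 · 0
3 · 3 · 0 · 0 · 3 · 1
1 · 2 · 2 · 0 · 3 · 3
0 · 2 · 2 · 3 · 0 · 2
3 · 2 · 3 · 0 · 0 · 2
t=9: 1 · 2 · 0 · 3 · 0 · 3
3 · 1 · 0 · 2 · 0 · 0
3 · 3 · 0 · 0 · 3 · 1
1 · 2 · 2 · 0 · 3 · 3
0 · 2 · 2 · 3 · 0 · 2
3 · 2 · 3 · 0 · 0 · 2
t=10: 2 · 2 · 0 · 3 · 0 · 3
3 · 1 · 0 · 2 · 0 · 0
3 · 3 · 0 · 0 · 3 · 1
1 · 2 · 2 · 0 · 3 · 3
0 · 2 · 2 · 3 · 0 · 2
3 · 2 · 3 · 0 · 0 · 2
t=11: 3 · 2 · 0 · 3 · 0 · 3
3 · 1 · 0 · 2 · 0 · 0
3 · 3 · 0 · 0 · 3 · 1
1 · 2 · 2 · 0 · 3 · 3
0 · 2 · 2 · 3 · 0 · 2
3 · 2 · 3 · 0 · 0 · 2
t=12: 1 · 3 · 0 · 3 · 0 · 3
1 · 3 · 0 · 2 · 0 · 0
1 · 0 · 1 · 0 · 3 · 1
2 · 3 · 2 · 0 · 3 · 3
0 · 2 · 2 · 3 · 0 · 2
3 · 2 · 3 · 0 · 0 · 2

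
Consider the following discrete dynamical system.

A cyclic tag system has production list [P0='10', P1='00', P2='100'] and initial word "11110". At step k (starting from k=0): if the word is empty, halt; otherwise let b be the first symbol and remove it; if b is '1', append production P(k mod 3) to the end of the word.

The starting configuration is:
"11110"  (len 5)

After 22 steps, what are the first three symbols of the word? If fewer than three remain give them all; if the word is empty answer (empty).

001

gen 0: "11110"  (len 5)
gen 1: "111010"  (len 6)
gen 2: "1101000"  (len 7)
gen 3: "101000100"  (len 9)
gen 4: "0100010010"  (len 10)
gen 5: "100010010"  (len 9)
gen 6: "00010010100"  (len 11)
gen 7: "0010010100"  (len 10)
gen 8: "010010100"  (len 9)
gen 9: "10010100"  (len 8)
gen 10: "001010010"  (len 9)
gen 11: "01010010"  (len 8)
gen 12: "1010010"  (len 7)
gen 13: "01001010"  (len 8)
gen 14: "1001010"  (len 7)
gen 15: "001010100"  (len 9)
gen 16: "01010100"  (len 8)
gen 17: "1010100"  (len 7)
gen 18: "010100100"  (len 9)
gen 19: "10100100"  (len 8)
gen 20: "010010000"  (len 9)
gen 21: "10010000"  (len 8)
gen 22: "001000010"  (len 9)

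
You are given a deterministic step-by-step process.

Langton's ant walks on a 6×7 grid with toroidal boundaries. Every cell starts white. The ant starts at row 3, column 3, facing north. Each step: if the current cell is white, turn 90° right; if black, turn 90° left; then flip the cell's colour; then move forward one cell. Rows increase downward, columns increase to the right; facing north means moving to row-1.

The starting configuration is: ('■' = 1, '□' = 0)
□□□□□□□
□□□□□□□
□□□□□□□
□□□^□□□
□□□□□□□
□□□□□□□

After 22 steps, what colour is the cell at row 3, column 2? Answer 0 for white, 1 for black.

0

k=0  □□□□□□□
□□□□□□□
□□□□□□□
□□□^□□□
□□□□□□□
□□□□□□□
k=1  □□□□□□□
□□□□□□□
□□□□□□□
□□□■>□□
□□□□□□□
□□□□□□□
k=2  □□□□□□□
□□□□□□□
□□□□□□□
□□□■■□□
□□□□v□□
□□□□□□□
k=3  □□□□□□□
□□□□□□□
□□□□□□□
□□□■■□□
□□□<■□□
□□□□□□□
k=4  □□□□□□□
□□□□□□□
□□□□□□□
□□□^■□□
□□□■■□□
□□□□□□□
k=5  □□□□□□□
□□□□□□□
□□□□□□□
□□<□■□□
□□□■■□□
□□□□□□□
k=6  □□□□□□□
□□□□□□□
□□^□□□□
□□■□■□□
□□□■■□□
□□□□□□□
k=7  □□□□□□□
□□□□□□□
□□■>□□□
□□■□■□□
□□□■■□□
□□□□□□□
k=8  □□□□□□□
□□□□□□□
□□■■□□□
□□■v■□□
□□□■■□□
□□□□□□□
k=9  □□□□□□□
□□□□□□□
□□■■□□□
□□<■■□□
□□□■■□□
□□□□□□□
k=10  □□□□□□□
□□□□□□□
□□■■□□□
□□□■■□□
□□v■■□□
□□□□□□□
k=11  □□□□□□□
□□□□□□□
□□■■□□□
□□□■■□□
□<■■■□□
□□□□□□□
k=12  □□□□□□□
□□□□□□□
□□■■□□□
□^□■■□□
□■■■■□□
□□□□□□□
k=13  □□□□□□□
□□□□□□□
□□■■□□□
□■>■■□□
□■■■■□□
□□□□□□□
k=14  □□□□□□□
□□□□□□□
□□■■□□□
□■■■■□□
□■v■■□□
□□□□□□□
k=15  □□□□□□□
□□□□□□□
□□■■□□□
□■■■■□□
□■□>■□□
□□□□□□□
k=16  □□□□□□□
□□□□□□□
□□■■□□□
□■■^■□□
□■□□■□□
□□□□□□□
k=17  □□□□□□□
□□□□□□□
□□■■□□□
□■<□■□□
□■□□■□□
□□□□□□□
k=18  □□□□□□□
□□□□□□□
□□■■□□□
□■□□■□□
□■v□■□□
□□□□□□□
k=19  □□□□□□□
□□□□□□□
□□■■□□□
□■□□■□□
□<■□■□□
□□□□□□□
k=20  □□□□□□□
□□□□□□□
□□■■□□□
□■□□■□□
□□■□■□□
□v□□□□□
k=21  □□□□□□□
□□□□□□□
□□■■□□□
□■□□■□□
□□■□■□□
<■□□□□□
k=22  □□□□□□□
□□□□□□□
□□■■□□□
□■□□■□□
^□■□■□□
■■□□□□□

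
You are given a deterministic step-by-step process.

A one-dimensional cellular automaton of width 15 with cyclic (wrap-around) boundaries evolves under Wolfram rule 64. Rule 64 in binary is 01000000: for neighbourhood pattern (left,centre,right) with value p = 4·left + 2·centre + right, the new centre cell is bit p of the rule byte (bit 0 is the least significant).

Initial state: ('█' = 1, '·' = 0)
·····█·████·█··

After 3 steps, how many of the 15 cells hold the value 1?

gen 0: ·····█·████·█··
gen 1: ··········█····
gen 2: ···············
gen 3: ···············

0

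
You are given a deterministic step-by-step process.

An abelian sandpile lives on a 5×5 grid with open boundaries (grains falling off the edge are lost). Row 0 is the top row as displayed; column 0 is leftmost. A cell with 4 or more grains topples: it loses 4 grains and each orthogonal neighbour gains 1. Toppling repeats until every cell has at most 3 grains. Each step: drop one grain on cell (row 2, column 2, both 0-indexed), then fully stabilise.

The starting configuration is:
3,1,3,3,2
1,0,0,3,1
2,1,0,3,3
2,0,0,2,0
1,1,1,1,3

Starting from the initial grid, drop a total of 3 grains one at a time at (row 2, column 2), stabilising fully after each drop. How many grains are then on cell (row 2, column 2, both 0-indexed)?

[0] 3,1,3,3,2
1,0,0,3,1
2,1,0,3,3
2,0,0,2,0
1,1,1,1,3
[1] 3,1,3,3,2
1,0,0,3,1
2,1,1,3,3
2,0,0,2,0
1,1,1,1,3
[2] 3,1,3,3,2
1,0,0,3,1
2,1,2,3,3
2,0,0,2,0
1,1,1,1,3
[3] 3,1,3,3,2
1,0,0,3,1
2,1,3,3,3
2,0,0,2,0
1,1,1,1,3

3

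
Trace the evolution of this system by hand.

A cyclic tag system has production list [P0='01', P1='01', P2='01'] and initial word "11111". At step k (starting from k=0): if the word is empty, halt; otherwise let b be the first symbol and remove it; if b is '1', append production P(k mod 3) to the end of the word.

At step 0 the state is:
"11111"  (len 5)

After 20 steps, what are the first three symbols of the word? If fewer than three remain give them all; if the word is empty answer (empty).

101

gen 0: "11111"  (len 5)
gen 1: "111101"  (len 6)
gen 2: "1110101"  (len 7)
gen 3: "11010101"  (len 8)
gen 4: "101010101"  (len 9)
gen 5: "0101010101"  (len 10)
gen 6: "101010101"  (len 9)
gen 7: "0101010101"  (len 10)
gen 8: "101010101"  (len 9)
gen 9: "0101010101"  (len 10)
gen 10: "101010101"  (len 9)
gen 11: "0101010101"  (len 10)
gen 12: "101010101"  (len 9)
gen 13: "0101010101"  (len 10)
gen 14: "101010101"  (len 9)
gen 15: "0101010101"  (len 10)
gen 16: "101010101"  (len 9)
gen 17: "0101010101"  (len 10)
gen 18: "101010101"  (len 9)
gen 19: "0101010101"  (len 10)
gen 20: "101010101"  (len 9)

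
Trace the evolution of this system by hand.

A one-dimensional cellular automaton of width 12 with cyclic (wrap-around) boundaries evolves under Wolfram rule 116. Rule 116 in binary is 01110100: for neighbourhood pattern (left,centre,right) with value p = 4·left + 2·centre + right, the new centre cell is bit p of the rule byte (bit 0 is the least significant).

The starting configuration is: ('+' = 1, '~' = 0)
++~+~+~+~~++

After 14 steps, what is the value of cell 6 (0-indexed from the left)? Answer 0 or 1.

t=0: ++~+~+~+~~++
t=1: ~++++++++~~~
t=2: ~~~~~~~~++~~
t=3: ~~~~~~~~~++~
t=4: ~~~~~~~~~~++
t=5: +~~~~~~~~~~+
t=6: ++~~~~~~~~~~
t=7: ~++~~~~~~~~~
t=8: ~~++~~~~~~~~
t=9: ~~~++~~~~~~~
t=10: ~~~~++~~~~~~
t=11: ~~~~~++~~~~~
t=12: ~~~~~~++~~~~
t=13: ~~~~~~~++~~~
t=14: ~~~~~~~~++~~

0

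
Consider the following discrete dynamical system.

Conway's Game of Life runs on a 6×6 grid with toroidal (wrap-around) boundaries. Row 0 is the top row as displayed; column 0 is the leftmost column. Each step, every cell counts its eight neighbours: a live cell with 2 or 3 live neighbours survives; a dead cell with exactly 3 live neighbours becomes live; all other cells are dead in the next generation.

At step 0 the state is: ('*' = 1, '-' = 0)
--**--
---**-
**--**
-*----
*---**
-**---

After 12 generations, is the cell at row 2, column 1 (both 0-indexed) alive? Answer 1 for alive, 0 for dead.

gen 0: --**--
---**-
**--**
-*----
*---**
-**---
gen 1: -*--*-
**----
******
-*----
*-*--*
***-**
gen 2: ---**-
------
---***
------
--***-
--*-*-
gen 3: ---**-
-----*
----*-
--*--*
--*-*-
--*--*
gen 4: ---***
---*-*
----**
----**
-**-**
--*--*
gen 5: *-**-*
*--*--
*--*--
------
-**---
-**---
gen 6: *--***
*--*--
------
-**---
-**---
------
gen 7: *--***
*--*--
-**---
-**---
-**---
******
gen 8: ------
*--*--
*--*--
*--*--
----**
------
gen 9: ------
------
******
*--*--
----**
------
gen 10: ------
******
******
------
----**
------
gen 11: ******
------
------
-**---
------
------
gen 12: ******
******
------
------
------
******

0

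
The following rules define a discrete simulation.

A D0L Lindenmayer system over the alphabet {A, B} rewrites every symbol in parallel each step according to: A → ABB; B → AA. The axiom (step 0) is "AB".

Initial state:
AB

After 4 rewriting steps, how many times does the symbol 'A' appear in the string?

k=0  AB
k=1  ABBAA
k=2  ABBAAAAABBABB
k=3  ABBAAAAABBABBABBABBABBAAAAABBAAAA
k=4  ABBAAAAABBABBABBABBABBAAAAABBAAAAABBAAAAABBAAAAABBAAAAABBABBABBABBABBAAAAABBABBABBABB

47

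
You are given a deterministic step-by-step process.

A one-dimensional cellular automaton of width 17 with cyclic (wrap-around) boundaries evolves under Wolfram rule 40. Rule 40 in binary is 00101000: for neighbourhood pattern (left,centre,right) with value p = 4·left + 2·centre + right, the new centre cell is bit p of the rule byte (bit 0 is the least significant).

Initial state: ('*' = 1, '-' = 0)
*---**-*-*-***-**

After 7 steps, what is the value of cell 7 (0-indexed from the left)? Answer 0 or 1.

0

t=0: *---**-*-*-***-**
t=1: ----*-*-*-**--**-
t=2: -----*-*-**---*--
t=3: ------*-**-------
t=4: -------**--------
t=5: -------*---------
t=6: -----------------
t=7: -----------------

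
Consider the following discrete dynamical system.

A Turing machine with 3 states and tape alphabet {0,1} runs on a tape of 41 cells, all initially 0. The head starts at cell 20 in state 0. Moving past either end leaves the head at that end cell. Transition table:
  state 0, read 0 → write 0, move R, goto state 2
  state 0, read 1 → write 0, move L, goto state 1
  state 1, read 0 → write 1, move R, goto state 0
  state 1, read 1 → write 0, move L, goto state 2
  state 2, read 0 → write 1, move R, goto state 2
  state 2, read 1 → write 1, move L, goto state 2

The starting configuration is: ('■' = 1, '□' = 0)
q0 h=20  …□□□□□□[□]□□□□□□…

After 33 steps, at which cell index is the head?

[0] q0 h=20  …□□□□□□[□]□□□□□□…
[1] q2 h=21  …□□□□□□[□]□□□□□□…
[2] q2 h=22  …□□□□□■[□]□□□□□□…
[3] q2 h=23  …□□□□■■[□]□□□□□□…
[4] q2 h=24  …□□□■■■[□]□□□□□□…
[5] q2 h=25  …□□■■■■[□]□□□□□□…
[6] q2 h=26  …□■■■■■[□]□□□□□□…
[7] q2 h=27  …■■■■■■[□]□□□□□□…
[8] q2 h=28  …■■■■■■[□]□□□□□□…
[9] q2 h=29  …■■■■■■[□]□□□□□□…
[10] q2 h=30  …■■■■■■[□]□□□□□□…
[11] q2 h=31  …■■■■■■[□]□□□□□□…
[12] q2 h=32  …■■■■■■[□]□□□□□□…
[13] q2 h=33  …■■■■■■[□]□□□□□□…
[14] q2 h=34  …■■■■■■[□]□□□□□□|
[15] q2 h=35  …■■■■■■[□]□□□□□|
[16] q2 h=36  …■■■■■■[□]□□□□|
[17] q2 h=37  …■■■■■■[□]□□□|
[18] q2 h=38  …■■■■■■[□]□□|
[19] q2 h=39  …■■■■■■[□]□|
[20] q2 h=40  …■■■■■■[□]|
[21] q2 h=40  …■■■■■■[■]|
[22] q2 h=39  …■■■■■■[■]■|
[23] q2 h=38  …■■■■■■[■]■■|
[24] q2 h=37  …■■■■■■[■]■■■|
[25] q2 h=36  …■■■■■■[■]■■■■|
[26] q2 h=35  …■■■■■■[■]■■■■■|
[27] q2 h=34  …■■■■■■[■]■■■■■■|
[28] q2 h=33  …■■■■■■[■]■■■■■■…
[29] q2 h=32  …■■■■■■[■]■■■■■■…
[30] q2 h=31  …■■■■■■[■]■■■■■■…
[31] q2 h=30  …■■■■■■[■]■■■■■■…
[32] q2 h=29  …■■■■■■[■]■■■■■■…
[33] q2 h=28  …■■■■■■[■]■■■■■■…

28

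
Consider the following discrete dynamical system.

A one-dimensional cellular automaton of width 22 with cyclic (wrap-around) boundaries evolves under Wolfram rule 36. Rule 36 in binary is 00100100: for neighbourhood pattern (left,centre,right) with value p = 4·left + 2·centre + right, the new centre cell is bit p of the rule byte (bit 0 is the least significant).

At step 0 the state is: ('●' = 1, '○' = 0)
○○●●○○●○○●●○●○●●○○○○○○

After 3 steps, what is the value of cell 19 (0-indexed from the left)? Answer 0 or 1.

0) ○○●●○○●○○●●○●○●●○○○○○○
1) ○○○○○○●○○○○●●●○○○○○○○○
2) ○○○○○○●○○○○○○○○○○○○○○○
3) ○○○○○○●○○○○○○○○○○○○○○○

0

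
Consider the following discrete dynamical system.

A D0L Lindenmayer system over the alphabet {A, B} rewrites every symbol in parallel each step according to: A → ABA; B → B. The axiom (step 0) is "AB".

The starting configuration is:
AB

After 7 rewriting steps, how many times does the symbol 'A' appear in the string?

t=0: AB
t=1: ABAB
t=2: ABABABAB
t=3: ABABABABABABABAB
t=4: ABABABABABABABABABABABABABABABAB
t=5: ABABABABABABABABABABABABABABABABABABABABABABABABABABABABABABABAB
t=6: ABABABABABABABABABABABABABABABABABABABABABABABABABABABABAB…ABABABABABABABABABABABABABABABABABABABABABABABABABABABABAB  (len 128)
t=7: ABABABABABABABABABABABABABABABABABABABABABABABABABABABABAB…ABABABABABABABABABABABABABABABABABABABABABABABABABABABABAB  (len 256)

128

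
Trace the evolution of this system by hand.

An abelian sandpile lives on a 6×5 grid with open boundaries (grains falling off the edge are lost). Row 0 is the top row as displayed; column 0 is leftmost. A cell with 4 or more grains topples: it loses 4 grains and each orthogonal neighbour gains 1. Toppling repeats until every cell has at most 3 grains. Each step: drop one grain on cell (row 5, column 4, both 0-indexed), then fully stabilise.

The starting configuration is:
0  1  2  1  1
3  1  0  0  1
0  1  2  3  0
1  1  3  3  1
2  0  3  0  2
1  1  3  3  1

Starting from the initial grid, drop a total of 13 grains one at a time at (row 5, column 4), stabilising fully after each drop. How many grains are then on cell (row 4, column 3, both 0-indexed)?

step 0: 0  1  2  1  1
3  1  0  0  1
0  1  2  3  0
1  1  3  3  1
2  0  3  0  2
1  1  3  3  1
step 1: 0  1  2  1  1
3  1  0  0  1
0  1  2  3  0
1  1  3  3  1
2  0  3  0  2
1  1  3  3  2
step 2: 0  1  2  1  1
3  1  0  0  1
0  1  2  3  0
1  1  3  3  1
2  0  3  0  2
1  1  3  3  3
step 3: 0  1  2  1  1
3  1  1  1  1
0  2  0  1  1
1  2  2  1  2
2  1  1  3  3
1  2  1  1  1
step 4: 0  1  2  1  1
3  1  1  1  1
0  2  0  1  1
1  2  2  1  2
2  1  1  3  3
1  2  1  1  2
step 5: 0  1  2  1  1
3  1  1  1  1
0  2  0  1  1
1  2  2  1  2
2  1  1  3  3
1  2  1  1  3
step 6: 0  1  2  1  1
3  1  1  1  1
0  2  0  1  1
1  2  2  2  3
2  1  2  0  1
1  2  1  3  1
step 7: 0  1  2  1  1
3  1  1  1  1
0  2  0  1  1
1  2  2  2  3
2  1  2  0  1
1  2  1  3  2
step 8: 0  1  2  1  1
3  1  1  1  1
0  2  0  1  1
1  2  2  2  3
2  1  2  0  1
1  2  1  3  3
step 9: 0  1  2  1  1
3  1  1  1  1
0  2  0  1  1
1  2  2  2  3
2  1  2  1  2
1  2  2  0  1
step 10: 0  1  2  1  1
3  1  1  1  1
0  2  0  1  1
1  2  2  2  3
2  1  2  1  2
1  2  2  0  2
step 11: 0  1  2  1  1
3  1  1  1  1
0  2  0  1  1
1  2  2  2  3
2  1  2  1  2
1  2  2  0  3
step 12: 0  1  2  1  1
3  1  1  1  1
0  2  0  1  1
1  2  2  2  3
2  1  2  1  3
1  2  2  1  0
step 13: 0  1  2  1  1
3  1  1  1  1
0  2  0  1  1
1  2  2  2  3
2  1  2  1  3
1  2  2  1  1

1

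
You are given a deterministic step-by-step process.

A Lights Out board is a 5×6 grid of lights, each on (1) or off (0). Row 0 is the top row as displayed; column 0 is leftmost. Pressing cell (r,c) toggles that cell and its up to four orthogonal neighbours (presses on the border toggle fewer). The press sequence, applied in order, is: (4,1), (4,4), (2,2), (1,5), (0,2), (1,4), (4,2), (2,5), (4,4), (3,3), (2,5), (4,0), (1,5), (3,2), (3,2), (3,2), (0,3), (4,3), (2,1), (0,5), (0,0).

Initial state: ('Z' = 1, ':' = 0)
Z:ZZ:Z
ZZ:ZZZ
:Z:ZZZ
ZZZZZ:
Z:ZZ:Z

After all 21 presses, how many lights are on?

t=0: Z:ZZ:Z
ZZ:ZZZ
:Z:ZZZ
ZZZZZ:
Z:ZZ:Z
t=1: Z:ZZ:Z
ZZ:ZZZ
:Z:ZZZ
Z:ZZZ:
:Z:Z:Z
t=2: Z:ZZ:Z
ZZ:ZZZ
:Z:ZZZ
Z:ZZ::
:Z::Z:
t=3: Z:ZZ:Z
ZZZZZZ
::Z:ZZ
Z::Z::
:Z::Z:
t=4: Z:ZZ::
ZZZZ::
::Z:Z:
Z::Z::
:Z::Z:
t=5: ZZ::::
ZZ:Z::
::Z:Z:
Z::Z::
:Z::Z:
t=6: ZZ::Z:
ZZ::ZZ
::Z:::
Z::Z::
:Z::Z:
t=7: ZZ::Z:
ZZ::ZZ
::Z:::
Z:ZZ::
::ZZZ:
t=8: ZZ::Z:
ZZ::Z:
::Z:ZZ
Z:ZZ:Z
::ZZZ:
t=9: ZZ::Z:
ZZ::Z:
::Z:ZZ
Z:ZZZZ
::Z::Z
t=10: ZZ::Z:
ZZ::Z:
::ZZZZ
Z::::Z
::ZZ:Z
t=11: ZZ::Z:
ZZ::ZZ
::ZZ::
Z:::::
::ZZ:Z
t=12: ZZ::Z:
ZZ::ZZ
::ZZ::
::::::
ZZZZ:Z
t=13: ZZ::ZZ
ZZ::::
::ZZ:Z
::::::
ZZZZ:Z
t=14: ZZ::ZZ
ZZ::::
:::Z:Z
:ZZZ::
ZZ:Z:Z
t=15: ZZ::ZZ
ZZ::::
::ZZ:Z
::::::
ZZZZ:Z
t=16: ZZ::ZZ
ZZ::::
:::Z:Z
:ZZZ::
ZZ:Z:Z
t=17: ZZZZ:Z
ZZ:Z::
:::Z:Z
:ZZZ::
ZZ:Z:Z
t=18: ZZZZ:Z
ZZ:Z::
:::Z:Z
:ZZ:::
ZZZ:ZZ
t=19: ZZZZ:Z
Z::Z::
ZZZZ:Z
::Z:::
ZZZ:ZZ
t=20: ZZZZZ:
Z::Z:Z
ZZZZ:Z
::Z:::
ZZZ:ZZ
t=21: ::ZZZ:
:::Z:Z
ZZZZ:Z
::Z:::
ZZZ:ZZ

16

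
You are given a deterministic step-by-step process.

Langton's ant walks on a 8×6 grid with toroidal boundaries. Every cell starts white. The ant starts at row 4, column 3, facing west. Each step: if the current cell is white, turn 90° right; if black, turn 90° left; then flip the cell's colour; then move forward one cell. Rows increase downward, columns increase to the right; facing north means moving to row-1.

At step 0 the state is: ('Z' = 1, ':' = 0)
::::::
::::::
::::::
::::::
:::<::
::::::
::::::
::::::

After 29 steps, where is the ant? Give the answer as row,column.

t=0: ::::::
::::::
::::::
::::::
:::<::
::::::
::::::
::::::
t=1: ::::::
::::::
::::::
:::^::
:::Z::
::::::
::::::
::::::
t=2: ::::::
::::::
::::::
:::Z>:
:::Z::
::::::
::::::
::::::
t=3: ::::::
::::::
::::::
:::ZZ:
:::Zv:
::::::
::::::
::::::
t=4: ::::::
::::::
::::::
:::ZZ:
:::<Z:
::::::
::::::
::::::
t=5: ::::::
::::::
::::::
:::ZZ:
::::Z:
:::v::
::::::
::::::
t=6: ::::::
::::::
::::::
:::ZZ:
::::Z:
::<Z::
::::::
::::::
t=7: ::::::
::::::
::::::
:::ZZ:
::^:Z:
::ZZ::
::::::
::::::
t=8: ::::::
::::::
::::::
:::ZZ:
::Z>Z:
::ZZ::
::::::
::::::
t=9: ::::::
::::::
::::::
:::ZZ:
::ZZZ:
::Zv::
::::::
::::::
t=10: ::::::
::::::
::::::
:::ZZ:
::ZZZ:
::Z:>:
::::::
::::::
t=11: ::::::
::::::
::::::
:::ZZ:
::ZZZ:
::Z:Z:
::::v:
::::::
t=12: ::::::
::::::
::::::
:::ZZ:
::ZZZ:
::Z:Z:
:::<Z:
::::::
t=13: ::::::
::::::
::::::
:::ZZ:
::ZZZ:
::Z^Z:
:::ZZ:
::::::
t=14: ::::::
::::::
::::::
:::ZZ:
::ZZZ:
::ZZ>:
:::ZZ:
::::::
t=15: ::::::
::::::
::::::
:::ZZ:
::ZZ^:
::ZZ::
:::ZZ:
::::::
t=16: ::::::
::::::
::::::
:::ZZ:
::Z<::
::ZZ::
:::ZZ:
::::::
t=17: ::::::
::::::
::::::
:::ZZ:
::Z:::
::Zv::
:::ZZ:
::::::
t=18: ::::::
::::::
::::::
:::ZZ:
::Z:::
::Z:>:
:::ZZ:
::::::
t=19: ::::::
::::::
::::::
:::ZZ:
::Z:::
::Z:Z:
:::Zv:
::::::
t=20: ::::::
::::::
::::::
:::ZZ:
::Z:::
::Z:Z:
:::Z:>
::::::
t=21: ::::::
::::::
::::::
:::ZZ:
::Z:::
::Z:Z:
:::Z:Z
:::::v
t=22: ::::::
::::::
::::::
:::ZZ:
::Z:::
::Z:Z:
:::Z:Z
::::<Z
t=23: ::::::
::::::
::::::
:::ZZ:
::Z:::
::Z:Z:
:::Z^Z
::::ZZ
t=24: ::::::
::::::
::::::
:::ZZ:
::Z:::
::Z:Z:
:::ZZ>
::::ZZ
t=25: ::::::
::::::
::::::
:::ZZ:
::Z:::
::Z:Z^
:::ZZ:
::::ZZ
t=26: ::::::
::::::
::::::
:::ZZ:
::Z:::
>:Z:ZZ
:::ZZ:
::::ZZ
t=27: ::::::
::::::
::::::
:::ZZ:
::Z:::
Z:Z:ZZ
v::ZZ:
::::ZZ
t=28: ::::::
::::::
::::::
:::ZZ:
::Z:::
Z:Z:ZZ
Z::ZZ<
::::ZZ
t=29: ::::::
::::::
::::::
:::ZZ:
::Z:::
Z:Z:Z^
Z::ZZZ
::::ZZ

5,5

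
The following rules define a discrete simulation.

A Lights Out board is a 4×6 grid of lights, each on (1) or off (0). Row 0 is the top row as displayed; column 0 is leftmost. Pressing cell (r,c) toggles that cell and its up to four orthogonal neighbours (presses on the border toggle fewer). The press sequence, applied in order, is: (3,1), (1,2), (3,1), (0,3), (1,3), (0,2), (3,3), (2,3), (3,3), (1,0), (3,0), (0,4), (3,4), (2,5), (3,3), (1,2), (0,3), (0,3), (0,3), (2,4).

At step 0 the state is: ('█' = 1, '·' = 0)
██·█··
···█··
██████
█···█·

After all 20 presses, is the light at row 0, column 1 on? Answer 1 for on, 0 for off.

0) ██·█··
···█··
██████
█···█·
1) ██·█··
···█··
█·████
·██·█·
2) ████··
·██···
█··███
·██·█·
3) ████··
·██···
██·███
█···█·
4) ██··█·
·███··
██·███
█···█·
5) ██·██·
·█··█·
██··██
█···█·
6) █·█·█·
·██·█·
██··██
█···█·
7) █·█·█·
·██·█·
██·███
█·██··
8) █·█·█·
·████·
███··█
█·█···
9) █·█·█·
·████·
████·█
█··██·
10) ··█·█·
█·███·
·███·█
█··██·
11) ··█·█·
█·███·
████·█
·█·██·
12) ··██·█
█·██··
████·█
·█·██·
13) ··██·█
█·██··
██████
·█···█
14) ··██·█
█·██·█
████··
·█····
15) ··██·█
█·██·█
███···
·████·
16) ···█·█
██···█
██····
·████·
17) ··█·██
██·█·█
██····
·████·
18) ···█·█
██···█
██····
·████·
19) ··█·██
██·█·█
██····
·████·
20) ··█·██
██·███
██·███
·███··

0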